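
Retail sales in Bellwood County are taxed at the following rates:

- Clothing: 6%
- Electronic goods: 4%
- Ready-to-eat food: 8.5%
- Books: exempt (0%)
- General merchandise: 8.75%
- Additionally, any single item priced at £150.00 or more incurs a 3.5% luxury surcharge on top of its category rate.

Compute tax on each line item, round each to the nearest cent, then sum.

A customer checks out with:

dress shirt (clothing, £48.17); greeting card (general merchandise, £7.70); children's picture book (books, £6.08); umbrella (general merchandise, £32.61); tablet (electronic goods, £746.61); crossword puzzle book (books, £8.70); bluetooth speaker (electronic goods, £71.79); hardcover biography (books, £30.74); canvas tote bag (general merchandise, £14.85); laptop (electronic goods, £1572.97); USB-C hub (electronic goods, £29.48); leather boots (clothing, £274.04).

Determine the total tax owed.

Dress shirt £48.17: clothing → 6% → £2.89
Greeting card £7.70: general merchandise → 8.75% → £0.67
Children's picture book £6.08: books → 0% → £0.00
Umbrella £32.61: general merchandise → 8.75% → £2.85
Tablet £746.61: electronic goods → 4% + 3.5% surcharge = 7.5% → £56.00
Crossword puzzle book £8.70: books → 0% → £0.00
Bluetooth speaker £71.79: electronic goods → 4% → £2.87
Hardcover biography £30.74: books → 0% → £0.00
Canvas tote bag £14.85: general merchandise → 8.75% → £1.30
Laptop £1572.97: electronic goods → 4% + 3.5% surcharge = 7.5% → £117.97
USB-C hub £29.48: electronic goods → 4% → £1.18
Leather boots £274.04: clothing → 6% + 3.5% surcharge = 9.5% → £26.03
Total tax = £2.89 + £0.67 + £2.85 + £56.00 + £2.87 + £1.30 + £117.97 + £1.18 + £26.03 = £211.76

£211.76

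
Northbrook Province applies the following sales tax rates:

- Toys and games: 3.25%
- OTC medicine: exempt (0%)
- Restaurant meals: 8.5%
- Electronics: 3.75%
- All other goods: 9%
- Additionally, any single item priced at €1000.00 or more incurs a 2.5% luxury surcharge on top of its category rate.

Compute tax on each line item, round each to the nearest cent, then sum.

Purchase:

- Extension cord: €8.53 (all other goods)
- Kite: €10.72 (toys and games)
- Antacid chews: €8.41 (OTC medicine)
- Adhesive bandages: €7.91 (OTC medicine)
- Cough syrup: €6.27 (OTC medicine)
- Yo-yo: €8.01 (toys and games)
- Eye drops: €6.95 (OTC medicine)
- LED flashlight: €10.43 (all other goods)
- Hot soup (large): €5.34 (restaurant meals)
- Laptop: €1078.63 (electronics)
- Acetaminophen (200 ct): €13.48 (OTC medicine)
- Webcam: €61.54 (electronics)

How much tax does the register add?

€72.49

Extension cord €8.53: all other goods → 9% → €0.77
Kite €10.72: toys and games → 3.25% → €0.35
Antacid chews €8.41: OTC medicine → 0% → €0.00
Adhesive bandages €7.91: OTC medicine → 0% → €0.00
Cough syrup €6.27: OTC medicine → 0% → €0.00
Yo-yo €8.01: toys and games → 3.25% → €0.26
Eye drops €6.95: OTC medicine → 0% → €0.00
LED flashlight €10.43: all other goods → 9% → €0.94
Hot soup (large) €5.34: restaurant meals → 8.5% → €0.45
Laptop €1078.63: electronics → 3.75% + 2.5% surcharge = 6.25% → €67.41
Acetaminophen (200 ct) €13.48: OTC medicine → 0% → €0.00
Webcam €61.54: electronics → 3.75% → €2.31
Total tax = €0.77 + €0.35 + €0.26 + €0.94 + €0.45 + €67.41 + €2.31 = €72.49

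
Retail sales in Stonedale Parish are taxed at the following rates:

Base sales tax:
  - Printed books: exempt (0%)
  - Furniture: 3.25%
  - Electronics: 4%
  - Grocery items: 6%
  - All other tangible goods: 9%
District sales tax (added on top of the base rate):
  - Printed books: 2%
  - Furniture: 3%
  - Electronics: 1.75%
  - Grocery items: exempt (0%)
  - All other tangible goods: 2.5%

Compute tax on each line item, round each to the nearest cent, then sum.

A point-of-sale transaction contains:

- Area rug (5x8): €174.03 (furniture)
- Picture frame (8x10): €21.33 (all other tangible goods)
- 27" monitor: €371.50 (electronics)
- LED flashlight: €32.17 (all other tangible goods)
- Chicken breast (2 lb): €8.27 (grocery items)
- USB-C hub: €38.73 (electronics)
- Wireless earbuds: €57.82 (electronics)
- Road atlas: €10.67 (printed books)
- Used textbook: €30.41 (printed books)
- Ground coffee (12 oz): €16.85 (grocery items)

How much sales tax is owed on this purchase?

Area rug (5x8) €174.03: furniture → 3.25% + 3% district = 6.25% → €10.88
Picture frame (8x10) €21.33: all other tangible goods → 9% + 2.5% district = 11.5% → €2.45
27" monitor €371.50: electronics → 4% + 1.75% district = 5.75% → €21.36
LED flashlight €32.17: all other tangible goods → 9% + 2.5% district = 11.5% → €3.70
Chicken breast (2 lb) €8.27: grocery items → 6% + 0% district = 6% → €0.50
USB-C hub €38.73: electronics → 4% + 1.75% district = 5.75% → €2.23
Wireless earbuds €57.82: electronics → 4% + 1.75% district = 5.75% → €3.32
Road atlas €10.67: printed books → 0% + 2% district = 2% → €0.21
Used textbook €30.41: printed books → 0% + 2% district = 2% → €0.61
Ground coffee (12 oz) €16.85: grocery items → 6% + 0% district = 6% → €1.01
Total tax = €10.88 + €2.45 + €21.36 + €3.70 + €0.50 + €2.23 + €3.32 + €0.21 + €0.61 + €1.01 = €46.27

€46.27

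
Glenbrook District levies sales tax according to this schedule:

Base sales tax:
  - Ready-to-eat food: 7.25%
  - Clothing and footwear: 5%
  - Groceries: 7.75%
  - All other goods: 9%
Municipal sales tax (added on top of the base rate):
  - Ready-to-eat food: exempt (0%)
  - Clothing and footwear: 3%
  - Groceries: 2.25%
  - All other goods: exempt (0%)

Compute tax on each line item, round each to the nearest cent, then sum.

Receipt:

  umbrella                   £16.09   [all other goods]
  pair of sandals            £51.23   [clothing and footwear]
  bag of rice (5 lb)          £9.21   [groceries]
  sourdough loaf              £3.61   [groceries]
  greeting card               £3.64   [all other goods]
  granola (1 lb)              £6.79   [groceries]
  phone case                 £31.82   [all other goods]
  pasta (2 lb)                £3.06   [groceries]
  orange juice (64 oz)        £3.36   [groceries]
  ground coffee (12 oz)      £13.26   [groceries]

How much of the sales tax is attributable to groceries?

£3.94

Bag of rice (5 lb) £9.21: groceries → 7.75% + 2.25% municipal = 10% → £0.92
Sourdough loaf £3.61: groceries → 7.75% + 2.25% municipal = 10% → £0.36
Granola (1 lb) £6.79: groceries → 7.75% + 2.25% municipal = 10% → £0.68
Pasta (2 lb) £3.06: groceries → 7.75% + 2.25% municipal = 10% → £0.31
Orange juice (64 oz) £3.36: groceries → 7.75% + 2.25% municipal = 10% → £0.34
Ground coffee (12 oz) £13.26: groceries → 7.75% + 2.25% municipal = 10% → £1.33
Tax on groceries = £0.92 + £0.36 + £0.68 + £0.31 + £0.34 + £1.33 = £3.94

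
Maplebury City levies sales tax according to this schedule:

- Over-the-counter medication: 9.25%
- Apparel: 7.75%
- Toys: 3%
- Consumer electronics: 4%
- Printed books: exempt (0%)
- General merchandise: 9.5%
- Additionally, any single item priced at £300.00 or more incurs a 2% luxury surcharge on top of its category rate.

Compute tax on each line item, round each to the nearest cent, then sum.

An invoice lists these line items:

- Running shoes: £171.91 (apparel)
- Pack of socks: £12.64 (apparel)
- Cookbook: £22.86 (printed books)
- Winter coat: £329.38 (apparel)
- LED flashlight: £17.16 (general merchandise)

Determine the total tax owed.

£48.04

Running shoes £171.91: apparel → 7.75% → £13.32
Pack of socks £12.64: apparel → 7.75% → £0.98
Cookbook £22.86: printed books → 0% → £0.00
Winter coat £329.38: apparel → 7.75% + 2% surcharge = 9.75% → £32.11
LED flashlight £17.16: general merchandise → 9.5% → £1.63
Total tax = £13.32 + £0.98 + £32.11 + £1.63 = £48.04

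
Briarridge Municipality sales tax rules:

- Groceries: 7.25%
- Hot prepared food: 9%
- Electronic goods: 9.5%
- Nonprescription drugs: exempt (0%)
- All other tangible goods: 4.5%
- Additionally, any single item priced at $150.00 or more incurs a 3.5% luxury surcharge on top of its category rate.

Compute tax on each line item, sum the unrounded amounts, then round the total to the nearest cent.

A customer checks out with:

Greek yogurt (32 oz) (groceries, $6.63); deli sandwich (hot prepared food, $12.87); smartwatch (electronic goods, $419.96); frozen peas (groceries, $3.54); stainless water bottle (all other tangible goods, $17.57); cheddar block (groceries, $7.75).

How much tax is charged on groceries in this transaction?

$1.30

Greek yogurt (32 oz) $6.63: groceries → 7.25% → $0.480675
Frozen peas $3.54: groceries → 7.25% → $0.25665
Cheddar block $7.75: groceries → 7.25% → $0.561875
Tax on groceries: unrounded sum = $1.2992 → $1.30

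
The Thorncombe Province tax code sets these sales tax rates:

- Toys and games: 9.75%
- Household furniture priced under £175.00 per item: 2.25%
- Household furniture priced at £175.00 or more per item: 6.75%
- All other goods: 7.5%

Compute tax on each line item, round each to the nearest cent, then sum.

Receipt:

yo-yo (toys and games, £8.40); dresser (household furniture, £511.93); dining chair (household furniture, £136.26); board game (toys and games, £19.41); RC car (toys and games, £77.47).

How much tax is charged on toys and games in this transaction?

£10.26

Yo-yo £8.40: toys and games → 9.75% → £0.82
Board game £19.41: toys and games → 9.75% → £1.89
RC car £77.47: toys and games → 9.75% → £7.55
Tax on toys and games = £0.82 + £1.89 + £7.55 = £10.26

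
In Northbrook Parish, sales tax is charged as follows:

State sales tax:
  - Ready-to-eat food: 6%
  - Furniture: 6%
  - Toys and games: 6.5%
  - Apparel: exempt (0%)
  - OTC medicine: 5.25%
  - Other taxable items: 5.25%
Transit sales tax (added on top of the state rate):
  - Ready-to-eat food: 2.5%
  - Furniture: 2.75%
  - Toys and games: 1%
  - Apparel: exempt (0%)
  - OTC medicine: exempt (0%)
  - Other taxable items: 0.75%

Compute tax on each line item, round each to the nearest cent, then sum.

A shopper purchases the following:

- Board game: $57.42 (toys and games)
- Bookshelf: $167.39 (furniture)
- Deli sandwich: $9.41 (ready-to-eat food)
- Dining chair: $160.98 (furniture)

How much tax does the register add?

Board game $57.42: toys and games → 6.5% + 1% transit = 7.5% → $4.31
Bookshelf $167.39: furniture → 6% + 2.75% transit = 8.75% → $14.65
Deli sandwich $9.41: ready-to-eat food → 6% + 2.5% transit = 8.5% → $0.80
Dining chair $160.98: furniture → 6% + 2.75% transit = 8.75% → $14.09
Total tax = $4.31 + $14.65 + $0.80 + $14.09 = $33.85

$33.85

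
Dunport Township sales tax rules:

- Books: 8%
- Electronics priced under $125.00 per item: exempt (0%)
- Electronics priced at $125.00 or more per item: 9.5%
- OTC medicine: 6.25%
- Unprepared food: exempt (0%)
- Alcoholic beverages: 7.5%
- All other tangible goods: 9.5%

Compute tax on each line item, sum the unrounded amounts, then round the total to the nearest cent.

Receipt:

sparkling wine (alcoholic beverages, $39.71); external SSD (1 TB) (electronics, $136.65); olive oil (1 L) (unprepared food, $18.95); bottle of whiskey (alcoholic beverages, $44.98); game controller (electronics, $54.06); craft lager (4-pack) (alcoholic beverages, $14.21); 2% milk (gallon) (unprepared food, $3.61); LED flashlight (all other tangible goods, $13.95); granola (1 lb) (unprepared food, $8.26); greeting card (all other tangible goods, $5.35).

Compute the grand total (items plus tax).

Sparkling wine $39.71: alcoholic beverages → 7.5% → $2.97825
External SSD (1 TB) $136.65: electronics, $125.00 or more → 9.5% → $12.98175
Olive oil (1 L) $18.95: unprepared food → 0% → $0.00
Bottle of whiskey $44.98: alcoholic beverages → 7.5% → $3.3735
Game controller $54.06: electronics, under $125.00 → 0% → $0.00
Craft lager (4-pack) $14.21: alcoholic beverages → 7.5% → $1.06575
2% milk (gallon) $3.61: unprepared food → 0% → $0.00
LED flashlight $13.95: all other tangible goods → 9.5% → $1.32525
Granola (1 lb) $8.26: unprepared food → 0% → $0.00
Greeting card $5.35: all other tangible goods → 9.5% → $0.50825
Subtotal = $339.73; unrounded tax = $22.23275 → $22.23; total due = $361.96

$361.96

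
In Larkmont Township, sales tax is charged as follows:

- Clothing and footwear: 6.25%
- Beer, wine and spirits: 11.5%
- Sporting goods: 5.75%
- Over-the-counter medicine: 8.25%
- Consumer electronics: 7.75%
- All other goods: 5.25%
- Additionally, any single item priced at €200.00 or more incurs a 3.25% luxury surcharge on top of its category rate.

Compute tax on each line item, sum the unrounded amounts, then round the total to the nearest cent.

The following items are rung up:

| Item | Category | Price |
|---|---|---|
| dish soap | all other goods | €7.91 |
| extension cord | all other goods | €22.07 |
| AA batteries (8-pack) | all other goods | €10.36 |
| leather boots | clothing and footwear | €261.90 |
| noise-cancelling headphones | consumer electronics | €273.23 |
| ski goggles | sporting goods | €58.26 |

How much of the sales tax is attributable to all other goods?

€2.12

Dish soap €7.91: all other goods → 5.25% → €0.415275
Extension cord €22.07: all other goods → 5.25% → €1.158675
AA batteries (8-pack) €10.36: all other goods → 5.25% → €0.5439
Tax on all other goods: unrounded sum = €2.11785 → €2.12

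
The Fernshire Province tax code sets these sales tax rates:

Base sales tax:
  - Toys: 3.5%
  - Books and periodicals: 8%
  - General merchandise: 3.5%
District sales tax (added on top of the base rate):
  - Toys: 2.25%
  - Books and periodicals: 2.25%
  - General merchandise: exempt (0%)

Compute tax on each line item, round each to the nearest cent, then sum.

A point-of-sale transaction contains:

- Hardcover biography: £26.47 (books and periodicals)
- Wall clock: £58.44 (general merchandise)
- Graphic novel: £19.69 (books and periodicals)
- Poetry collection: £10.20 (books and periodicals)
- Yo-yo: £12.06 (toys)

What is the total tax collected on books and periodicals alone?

£5.78

Hardcover biography £26.47: books and periodicals → 8% + 2.25% district = 10.25% → £2.71
Graphic novel £19.69: books and periodicals → 8% + 2.25% district = 10.25% → £2.02
Poetry collection £10.20: books and periodicals → 8% + 2.25% district = 10.25% → £1.05
Tax on books and periodicals = £2.71 + £2.02 + £1.05 = £5.78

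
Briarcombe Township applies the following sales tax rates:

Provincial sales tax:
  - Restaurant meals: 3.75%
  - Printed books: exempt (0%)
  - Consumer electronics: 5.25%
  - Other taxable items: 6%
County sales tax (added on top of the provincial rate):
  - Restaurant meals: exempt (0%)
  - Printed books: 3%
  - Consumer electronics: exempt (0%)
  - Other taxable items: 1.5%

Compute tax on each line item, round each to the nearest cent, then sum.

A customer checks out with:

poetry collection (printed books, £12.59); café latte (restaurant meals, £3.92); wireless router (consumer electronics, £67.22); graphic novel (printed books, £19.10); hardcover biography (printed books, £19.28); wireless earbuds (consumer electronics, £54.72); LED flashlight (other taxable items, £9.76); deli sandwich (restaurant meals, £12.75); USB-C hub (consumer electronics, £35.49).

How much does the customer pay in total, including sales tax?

£245.98

Poetry collection £12.59: printed books → 0% + 3% county = 3% → £0.38
Café latte £3.92: restaurant meals → 3.75% + 0% county = 3.75% → £0.15
Wireless router £67.22: consumer electronics → 5.25% + 0% county = 5.25% → £3.53
Graphic novel £19.10: printed books → 0% + 3% county = 3% → £0.57
Hardcover biography £19.28: printed books → 0% + 3% county = 3% → £0.58
Wireless earbuds £54.72: consumer electronics → 5.25% + 0% county = 5.25% → £2.87
LED flashlight £9.76: other taxable items → 6% + 1.5% county = 7.5% → £0.73
Deli sandwich £12.75: restaurant meals → 3.75% + 0% county = 3.75% → £0.48
USB-C hub £35.49: consumer electronics → 5.25% + 0% county = 5.25% → £1.86
Subtotal = £234.83; tax = £11.15; total due = £245.98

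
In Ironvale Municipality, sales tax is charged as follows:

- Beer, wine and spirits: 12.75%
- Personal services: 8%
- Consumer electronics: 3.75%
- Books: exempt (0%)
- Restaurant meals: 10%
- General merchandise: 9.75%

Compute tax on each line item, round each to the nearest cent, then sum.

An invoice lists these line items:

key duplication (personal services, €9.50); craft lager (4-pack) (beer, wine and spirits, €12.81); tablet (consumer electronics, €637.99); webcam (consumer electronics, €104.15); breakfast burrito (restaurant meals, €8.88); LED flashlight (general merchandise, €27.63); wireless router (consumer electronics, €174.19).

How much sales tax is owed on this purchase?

Key duplication €9.50: personal services → 8% → €0.76
Craft lager (4-pack) €12.81: beer, wine and spirits → 12.75% → €1.63
Tablet €637.99: consumer electronics → 3.75% → €23.92
Webcam €104.15: consumer electronics → 3.75% → €3.91
Breakfast burrito €8.88: restaurant meals → 10% → €0.89
LED flashlight €27.63: general merchandise → 9.75% → €2.69
Wireless router €174.19: consumer electronics → 3.75% → €6.53
Total tax = €0.76 + €1.63 + €23.92 + €3.91 + €0.89 + €2.69 + €6.53 = €40.33

€40.33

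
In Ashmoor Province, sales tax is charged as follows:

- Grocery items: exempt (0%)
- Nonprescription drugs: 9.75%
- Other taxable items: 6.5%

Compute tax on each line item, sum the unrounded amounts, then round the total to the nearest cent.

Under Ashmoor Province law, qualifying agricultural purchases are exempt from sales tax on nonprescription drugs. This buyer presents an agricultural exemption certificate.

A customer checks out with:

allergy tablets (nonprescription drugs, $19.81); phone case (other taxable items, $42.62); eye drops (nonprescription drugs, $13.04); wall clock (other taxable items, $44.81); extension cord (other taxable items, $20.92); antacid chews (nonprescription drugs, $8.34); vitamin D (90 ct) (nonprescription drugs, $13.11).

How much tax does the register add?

Allergy tablets $19.81: nonprescription drugs, buyer-exempt → 0% → $0.00
Phone case $42.62: other taxable items → 6.5% → $2.7703
Eye drops $13.04: nonprescription drugs, buyer-exempt → 0% → $0.00
Wall clock $44.81: other taxable items → 6.5% → $2.91265
Extension cord $20.92: other taxable items → 6.5% → $1.3598
Antacid chews $8.34: nonprescription drugs, buyer-exempt → 0% → $0.00
Vitamin D (90 ct) $13.11: nonprescription drugs, buyer-exempt → 0% → $0.00
Unrounded tax sum = $7.04275 → $7.04

$7.04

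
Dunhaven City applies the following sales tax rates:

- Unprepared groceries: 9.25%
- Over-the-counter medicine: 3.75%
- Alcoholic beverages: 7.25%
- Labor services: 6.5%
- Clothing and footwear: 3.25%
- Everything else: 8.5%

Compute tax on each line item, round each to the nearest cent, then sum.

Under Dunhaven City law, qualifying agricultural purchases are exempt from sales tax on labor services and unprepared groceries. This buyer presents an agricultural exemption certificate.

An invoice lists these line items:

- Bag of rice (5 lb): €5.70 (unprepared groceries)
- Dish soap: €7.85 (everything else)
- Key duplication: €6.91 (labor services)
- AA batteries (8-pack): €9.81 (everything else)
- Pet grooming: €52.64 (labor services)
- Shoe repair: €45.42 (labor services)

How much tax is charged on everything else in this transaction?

Dish soap €7.85: everything else → 8.5% → €0.67
AA batteries (8-pack) €9.81: everything else → 8.5% → €0.83
Tax on everything else = €0.67 + €0.83 = €1.50

€1.50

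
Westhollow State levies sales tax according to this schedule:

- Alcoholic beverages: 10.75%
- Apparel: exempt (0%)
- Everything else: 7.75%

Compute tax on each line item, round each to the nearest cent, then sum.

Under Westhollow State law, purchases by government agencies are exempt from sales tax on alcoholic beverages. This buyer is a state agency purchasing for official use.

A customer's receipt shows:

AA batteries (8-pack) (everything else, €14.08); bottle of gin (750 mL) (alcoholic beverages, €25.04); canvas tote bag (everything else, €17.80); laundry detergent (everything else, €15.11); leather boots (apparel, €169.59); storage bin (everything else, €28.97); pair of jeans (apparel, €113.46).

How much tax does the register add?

€5.89

AA batteries (8-pack) €14.08: everything else → 7.75% → €1.09
Bottle of gin (750 mL) €25.04: alcoholic beverages, buyer-exempt → 0% → €0.00
Canvas tote bag €17.80: everything else → 7.75% → €1.38
Laundry detergent €15.11: everything else → 7.75% → €1.17
Leather boots €169.59: apparel → 0% → €0.00
Storage bin €28.97: everything else → 7.75% → €2.25
Pair of jeans €113.46: apparel → 0% → €0.00
Total tax = €1.09 + €1.38 + €1.17 + €2.25 = €5.89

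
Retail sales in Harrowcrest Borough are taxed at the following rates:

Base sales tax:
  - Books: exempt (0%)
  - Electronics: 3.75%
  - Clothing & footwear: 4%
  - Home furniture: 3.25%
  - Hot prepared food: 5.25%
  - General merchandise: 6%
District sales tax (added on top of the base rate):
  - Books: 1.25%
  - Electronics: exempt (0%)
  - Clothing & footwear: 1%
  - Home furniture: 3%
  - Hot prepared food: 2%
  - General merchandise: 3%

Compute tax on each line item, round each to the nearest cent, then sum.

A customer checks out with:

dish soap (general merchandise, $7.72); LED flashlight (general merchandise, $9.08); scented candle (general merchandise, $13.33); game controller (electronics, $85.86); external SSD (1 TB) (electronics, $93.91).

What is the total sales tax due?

$9.45

Dish soap $7.72: general merchandise → 6% + 3% district = 9% → $0.69
LED flashlight $9.08: general merchandise → 6% + 3% district = 9% → $0.82
Scented candle $13.33: general merchandise → 6% + 3% district = 9% → $1.20
Game controller $85.86: electronics → 3.75% + 0% district = 3.75% → $3.22
External SSD (1 TB) $93.91: electronics → 3.75% + 0% district = 3.75% → $3.52
Total tax = $0.69 + $0.82 + $1.20 + $3.22 + $3.52 = $9.45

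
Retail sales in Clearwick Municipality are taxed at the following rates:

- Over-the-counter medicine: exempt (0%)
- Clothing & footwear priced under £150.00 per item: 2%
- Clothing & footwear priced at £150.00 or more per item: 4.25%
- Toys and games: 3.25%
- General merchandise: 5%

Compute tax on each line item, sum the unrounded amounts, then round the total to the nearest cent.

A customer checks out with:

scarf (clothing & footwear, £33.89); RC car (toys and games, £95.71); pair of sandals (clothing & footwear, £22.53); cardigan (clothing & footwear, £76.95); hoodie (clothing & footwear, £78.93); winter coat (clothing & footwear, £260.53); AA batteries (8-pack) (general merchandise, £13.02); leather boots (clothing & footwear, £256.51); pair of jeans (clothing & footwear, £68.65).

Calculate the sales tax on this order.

£31.35

Scarf £33.89: clothing & footwear, under £150.00 → 2% → £0.6778
RC car £95.71: toys and games → 3.25% → £3.110575
Pair of sandals £22.53: clothing & footwear, under £150.00 → 2% → £0.4506
Cardigan £76.95: clothing & footwear, under £150.00 → 2% → £1.539
Hoodie £78.93: clothing & footwear, under £150.00 → 2% → £1.5786
Winter coat £260.53: clothing & footwear, £150.00 or more → 4.25% → £11.072525
AA batteries (8-pack) £13.02: general merchandise → 5% → £0.651
Leather boots £256.51: clothing & footwear, £150.00 or more → 4.25% → £10.901675
Pair of jeans £68.65: clothing & footwear, under £150.00 → 2% → £1.373
Unrounded tax sum = £31.354775 → £31.35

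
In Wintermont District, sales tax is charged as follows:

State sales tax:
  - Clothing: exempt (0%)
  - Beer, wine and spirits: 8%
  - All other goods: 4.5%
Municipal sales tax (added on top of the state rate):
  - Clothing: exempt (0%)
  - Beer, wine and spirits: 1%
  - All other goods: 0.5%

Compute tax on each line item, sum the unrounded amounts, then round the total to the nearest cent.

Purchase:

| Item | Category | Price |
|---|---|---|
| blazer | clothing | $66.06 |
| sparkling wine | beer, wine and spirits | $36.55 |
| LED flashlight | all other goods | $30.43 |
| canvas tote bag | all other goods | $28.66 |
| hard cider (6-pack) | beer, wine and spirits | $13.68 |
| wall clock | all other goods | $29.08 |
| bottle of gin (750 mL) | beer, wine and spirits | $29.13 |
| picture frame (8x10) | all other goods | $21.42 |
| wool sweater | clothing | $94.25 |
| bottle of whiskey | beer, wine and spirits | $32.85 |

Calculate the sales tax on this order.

Blazer $66.06: clothing → 0% + 0% municipal = 0% → $0.00
Sparkling wine $36.55: beer, wine and spirits → 8% + 1% municipal = 9% → $3.2895
LED flashlight $30.43: all other goods → 4.5% + 0.5% municipal = 5% → $1.5215
Canvas tote bag $28.66: all other goods → 4.5% + 0.5% municipal = 5% → $1.433
Hard cider (6-pack) $13.68: beer, wine and spirits → 8% + 1% municipal = 9% → $1.2312
Wall clock $29.08: all other goods → 4.5% + 0.5% municipal = 5% → $1.454
Bottle of gin (750 mL) $29.13: beer, wine and spirits → 8% + 1% municipal = 9% → $2.6217
Picture frame (8x10) $21.42: all other goods → 4.5% + 0.5% municipal = 5% → $1.071
Wool sweater $94.25: clothing → 0% + 0% municipal = 0% → $0.00
Bottle of whiskey $32.85: beer, wine and spirits → 8% + 1% municipal = 9% → $2.9565
Unrounded tax sum = $15.5784 → $15.58

$15.58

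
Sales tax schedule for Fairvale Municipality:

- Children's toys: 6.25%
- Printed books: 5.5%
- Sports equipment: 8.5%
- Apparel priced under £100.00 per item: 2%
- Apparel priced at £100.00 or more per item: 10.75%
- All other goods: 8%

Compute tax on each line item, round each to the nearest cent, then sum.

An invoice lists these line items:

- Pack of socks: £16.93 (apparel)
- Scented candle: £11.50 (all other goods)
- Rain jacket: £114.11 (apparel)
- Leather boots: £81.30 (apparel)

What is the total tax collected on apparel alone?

£14.24

Pack of socks £16.93: apparel, under £100.00 → 2% → £0.34
Rain jacket £114.11: apparel, £100.00 or more → 10.75% → £12.27
Leather boots £81.30: apparel, under £100.00 → 2% → £1.63
Tax on apparel = £0.34 + £12.27 + £1.63 = £14.24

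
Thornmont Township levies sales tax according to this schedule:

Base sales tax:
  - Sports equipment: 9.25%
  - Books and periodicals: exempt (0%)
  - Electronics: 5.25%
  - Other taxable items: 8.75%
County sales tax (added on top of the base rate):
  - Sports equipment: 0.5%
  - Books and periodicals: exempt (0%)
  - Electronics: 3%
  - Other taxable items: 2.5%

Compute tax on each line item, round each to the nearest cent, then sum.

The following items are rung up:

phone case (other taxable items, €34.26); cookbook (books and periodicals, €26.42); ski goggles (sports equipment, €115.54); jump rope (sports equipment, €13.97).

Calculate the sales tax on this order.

€16.48

Phone case €34.26: other taxable items → 8.75% + 2.5% county = 11.25% → €3.85
Cookbook €26.42: books and periodicals → 0% + 0% county = 0% → €0.00
Ski goggles €115.54: sports equipment → 9.25% + 0.5% county = 9.75% → €11.27
Jump rope €13.97: sports equipment → 9.25% + 0.5% county = 9.75% → €1.36
Total tax = €3.85 + €11.27 + €1.36 = €16.48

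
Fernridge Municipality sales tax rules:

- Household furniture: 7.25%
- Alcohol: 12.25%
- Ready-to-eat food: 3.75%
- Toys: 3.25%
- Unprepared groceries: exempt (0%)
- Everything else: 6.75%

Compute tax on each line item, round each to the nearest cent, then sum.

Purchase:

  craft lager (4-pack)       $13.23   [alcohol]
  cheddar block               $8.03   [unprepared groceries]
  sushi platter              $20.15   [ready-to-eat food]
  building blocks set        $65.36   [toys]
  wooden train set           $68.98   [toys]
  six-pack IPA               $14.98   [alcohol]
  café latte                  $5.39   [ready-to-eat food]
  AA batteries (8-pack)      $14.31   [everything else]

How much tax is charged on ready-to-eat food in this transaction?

$0.96

Sushi platter $20.15: ready-to-eat food → 3.75% → $0.76
Café latte $5.39: ready-to-eat food → 3.75% → $0.20
Tax on ready-to-eat food = $0.76 + $0.20 = $0.96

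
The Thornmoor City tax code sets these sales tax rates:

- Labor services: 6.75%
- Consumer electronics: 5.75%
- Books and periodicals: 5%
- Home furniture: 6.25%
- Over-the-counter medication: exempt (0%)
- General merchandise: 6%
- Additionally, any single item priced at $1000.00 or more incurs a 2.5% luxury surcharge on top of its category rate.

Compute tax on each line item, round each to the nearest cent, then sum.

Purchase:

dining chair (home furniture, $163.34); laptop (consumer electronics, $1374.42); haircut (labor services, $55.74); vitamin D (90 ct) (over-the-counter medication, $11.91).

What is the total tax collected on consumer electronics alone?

$113.39

Laptop $1374.42: consumer electronics → 5.75% + 2.5% surcharge = 8.25% → $113.39
Tax on consumer electronics = $113.39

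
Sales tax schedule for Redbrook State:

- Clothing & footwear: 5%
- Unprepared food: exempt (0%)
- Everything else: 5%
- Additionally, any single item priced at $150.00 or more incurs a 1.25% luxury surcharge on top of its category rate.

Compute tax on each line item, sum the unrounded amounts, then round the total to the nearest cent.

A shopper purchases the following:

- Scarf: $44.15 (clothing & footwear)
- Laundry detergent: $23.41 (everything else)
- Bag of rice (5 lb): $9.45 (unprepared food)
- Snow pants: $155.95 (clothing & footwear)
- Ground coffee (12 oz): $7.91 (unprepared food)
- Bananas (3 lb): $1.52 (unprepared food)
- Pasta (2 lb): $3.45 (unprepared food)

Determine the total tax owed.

$13.12

Scarf $44.15: clothing & footwear → 5% → $2.2075
Laundry detergent $23.41: everything else → 5% → $1.1705
Bag of rice (5 lb) $9.45: unprepared food → 0% → $0.00
Snow pants $155.95: clothing & footwear → 5% + 1.25% surcharge = 6.25% → $9.746875
Ground coffee (12 oz) $7.91: unprepared food → 0% → $0.00
Bananas (3 lb) $1.52: unprepared food → 0% → $0.00
Pasta (2 lb) $3.45: unprepared food → 0% → $0.00
Unrounded tax sum = $13.124875 → $13.12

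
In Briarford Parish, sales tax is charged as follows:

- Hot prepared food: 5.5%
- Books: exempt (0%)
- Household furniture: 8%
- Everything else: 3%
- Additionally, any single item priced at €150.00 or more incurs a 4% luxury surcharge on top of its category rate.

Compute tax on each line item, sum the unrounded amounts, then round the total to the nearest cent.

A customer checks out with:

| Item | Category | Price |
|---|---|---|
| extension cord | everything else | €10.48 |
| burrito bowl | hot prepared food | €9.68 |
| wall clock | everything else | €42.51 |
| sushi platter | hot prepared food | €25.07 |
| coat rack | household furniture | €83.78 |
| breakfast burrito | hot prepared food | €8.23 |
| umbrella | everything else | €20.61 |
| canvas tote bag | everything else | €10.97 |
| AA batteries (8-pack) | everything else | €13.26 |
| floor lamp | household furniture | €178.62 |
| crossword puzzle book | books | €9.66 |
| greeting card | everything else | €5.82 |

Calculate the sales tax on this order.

Extension cord €10.48: everything else → 3% → €0.3144
Burrito bowl €9.68: hot prepared food → 5.5% → €0.5324
Wall clock €42.51: everything else → 3% → €1.2753
Sushi platter €25.07: hot prepared food → 5.5% → €1.37885
Coat rack €83.78: household furniture → 8% → €6.7024
Breakfast burrito €8.23: hot prepared food → 5.5% → €0.45265
Umbrella €20.61: everything else → 3% → €0.6183
Canvas tote bag €10.97: everything else → 3% → €0.3291
AA batteries (8-pack) €13.26: everything else → 3% → €0.3978
Floor lamp €178.62: household furniture → 8% + 4% surcharge = 12% → €21.4344
Crossword puzzle book €9.66: books → 0% → €0.00
Greeting card €5.82: everything else → 3% → €0.1746
Unrounded tax sum = €33.6102 → €33.61

€33.61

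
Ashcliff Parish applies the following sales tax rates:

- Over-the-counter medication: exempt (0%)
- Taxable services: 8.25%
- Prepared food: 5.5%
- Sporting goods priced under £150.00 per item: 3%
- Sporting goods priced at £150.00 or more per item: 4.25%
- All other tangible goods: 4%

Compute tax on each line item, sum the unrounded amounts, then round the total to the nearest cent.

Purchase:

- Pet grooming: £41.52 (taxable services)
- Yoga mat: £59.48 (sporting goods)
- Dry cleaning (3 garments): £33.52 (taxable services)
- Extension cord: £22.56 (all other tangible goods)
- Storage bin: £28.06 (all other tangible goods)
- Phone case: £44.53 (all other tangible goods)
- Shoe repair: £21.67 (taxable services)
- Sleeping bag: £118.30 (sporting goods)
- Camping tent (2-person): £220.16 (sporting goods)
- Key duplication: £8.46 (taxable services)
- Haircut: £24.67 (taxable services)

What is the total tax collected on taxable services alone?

£10.71

Pet grooming £41.52: taxable services → 8.25% → £3.4254
Dry cleaning (3 garments) £33.52: taxable services → 8.25% → £2.7654
Shoe repair £21.67: taxable services → 8.25% → £1.787775
Key duplication £8.46: taxable services → 8.25% → £0.69795
Haircut £24.67: taxable services → 8.25% → £2.035275
Tax on taxable services: unrounded sum = £10.7118 → £10.71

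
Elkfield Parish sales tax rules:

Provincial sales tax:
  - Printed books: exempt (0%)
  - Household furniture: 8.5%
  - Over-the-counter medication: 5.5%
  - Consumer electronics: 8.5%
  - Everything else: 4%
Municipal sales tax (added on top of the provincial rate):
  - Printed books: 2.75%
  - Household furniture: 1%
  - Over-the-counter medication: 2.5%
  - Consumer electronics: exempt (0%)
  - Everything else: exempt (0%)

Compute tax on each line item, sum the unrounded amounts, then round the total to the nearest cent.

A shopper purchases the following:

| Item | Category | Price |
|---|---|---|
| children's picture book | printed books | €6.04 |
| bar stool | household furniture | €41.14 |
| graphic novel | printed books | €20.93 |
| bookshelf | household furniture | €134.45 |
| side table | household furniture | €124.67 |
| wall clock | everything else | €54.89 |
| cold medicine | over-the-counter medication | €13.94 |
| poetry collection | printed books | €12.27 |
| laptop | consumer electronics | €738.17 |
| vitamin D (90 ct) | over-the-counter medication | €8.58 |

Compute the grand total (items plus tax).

€1251.43

Children's picture book €6.04: printed books → 0% + 2.75% municipal = 2.75% → €0.1661
Bar stool €41.14: household furniture → 8.5% + 1% municipal = 9.5% → €3.9083
Graphic novel €20.93: printed books → 0% + 2.75% municipal = 2.75% → €0.575575
Bookshelf €134.45: household furniture → 8.5% + 1% municipal = 9.5% → €12.77275
Side table €124.67: household furniture → 8.5% + 1% municipal = 9.5% → €11.84365
Wall clock €54.89: everything else → 4% + 0% municipal = 4% → €2.1956
Cold medicine €13.94: over-the-counter medication → 5.5% + 2.5% municipal = 8% → €1.1152
Poetry collection €12.27: printed books → 0% + 2.75% municipal = 2.75% → €0.337425
Laptop €738.17: consumer electronics → 8.5% + 0% municipal = 8.5% → €62.74445
Vitamin D (90 ct) €8.58: over-the-counter medication → 5.5% + 2.5% municipal = 8% → €0.6864
Subtotal = €1155.08; unrounded tax = €96.34545 → €96.35; total due = €1251.43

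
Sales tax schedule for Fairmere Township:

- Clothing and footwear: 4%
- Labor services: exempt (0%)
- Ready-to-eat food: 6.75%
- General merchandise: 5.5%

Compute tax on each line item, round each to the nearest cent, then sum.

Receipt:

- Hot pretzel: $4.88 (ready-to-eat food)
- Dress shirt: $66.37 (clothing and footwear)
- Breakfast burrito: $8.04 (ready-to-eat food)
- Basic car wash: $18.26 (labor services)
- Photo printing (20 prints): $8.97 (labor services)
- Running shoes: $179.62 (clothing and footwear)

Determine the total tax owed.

$10.70

Hot pretzel $4.88: ready-to-eat food → 6.75% → $0.33
Dress shirt $66.37: clothing and footwear → 4% → $2.65
Breakfast burrito $8.04: ready-to-eat food → 6.75% → $0.54
Basic car wash $18.26: labor services → 0% → $0.00
Photo printing (20 prints) $8.97: labor services → 0% → $0.00
Running shoes $179.62: clothing and footwear → 4% → $7.18
Total tax = $0.33 + $2.65 + $0.54 + $7.18 = $10.70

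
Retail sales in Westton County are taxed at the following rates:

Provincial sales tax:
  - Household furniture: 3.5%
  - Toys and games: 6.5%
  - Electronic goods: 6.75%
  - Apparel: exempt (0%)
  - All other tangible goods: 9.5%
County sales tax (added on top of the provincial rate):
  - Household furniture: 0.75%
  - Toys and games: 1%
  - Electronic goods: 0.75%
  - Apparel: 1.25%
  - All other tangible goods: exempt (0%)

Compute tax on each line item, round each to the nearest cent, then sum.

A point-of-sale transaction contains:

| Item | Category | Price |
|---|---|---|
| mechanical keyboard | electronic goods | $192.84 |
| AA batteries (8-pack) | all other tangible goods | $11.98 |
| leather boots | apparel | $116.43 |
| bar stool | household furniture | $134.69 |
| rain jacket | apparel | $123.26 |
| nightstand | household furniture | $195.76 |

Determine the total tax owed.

Mechanical keyboard $192.84: electronic goods → 6.75% + 0.75% county = 7.5% → $14.46
AA batteries (8-pack) $11.98: all other tangible goods → 9.5% + 0% county = 9.5% → $1.14
Leather boots $116.43: apparel → 0% + 1.25% county = 1.25% → $1.46
Bar stool $134.69: household furniture → 3.5% + 0.75% county = 4.25% → $5.72
Rain jacket $123.26: apparel → 0% + 1.25% county = 1.25% → $1.54
Nightstand $195.76: household furniture → 3.5% + 0.75% county = 4.25% → $8.32
Total tax = $14.46 + $1.14 + $1.46 + $5.72 + $1.54 + $8.32 = $32.64

$32.64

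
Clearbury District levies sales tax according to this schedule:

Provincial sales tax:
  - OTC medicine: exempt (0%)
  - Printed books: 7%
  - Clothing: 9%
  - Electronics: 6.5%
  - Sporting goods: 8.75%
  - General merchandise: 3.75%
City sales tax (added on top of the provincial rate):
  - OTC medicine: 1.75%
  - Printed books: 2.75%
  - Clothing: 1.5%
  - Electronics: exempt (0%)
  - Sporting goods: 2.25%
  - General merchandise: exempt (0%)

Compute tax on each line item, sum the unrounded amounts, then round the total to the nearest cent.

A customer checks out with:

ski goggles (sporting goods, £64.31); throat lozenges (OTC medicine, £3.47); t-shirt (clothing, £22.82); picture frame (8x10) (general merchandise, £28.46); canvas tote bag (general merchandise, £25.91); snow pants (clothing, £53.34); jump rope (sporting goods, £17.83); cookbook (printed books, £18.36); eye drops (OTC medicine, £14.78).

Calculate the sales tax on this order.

£21.18

Ski goggles £64.31: sporting goods → 8.75% + 2.25% city = 11% → £7.0741
Throat lozenges £3.47: OTC medicine → 0% + 1.75% city = 1.75% → £0.060725
T-shirt £22.82: clothing → 9% + 1.5% city = 10.5% → £2.3961
Picture frame (8x10) £28.46: general merchandise → 3.75% + 0% city = 3.75% → £1.06725
Canvas tote bag £25.91: general merchandise → 3.75% + 0% city = 3.75% → £0.971625
Snow pants £53.34: clothing → 9% + 1.5% city = 10.5% → £5.6007
Jump rope £17.83: sporting goods → 8.75% + 2.25% city = 11% → £1.9613
Cookbook £18.36: printed books → 7% + 2.75% city = 9.75% → £1.7901
Eye drops £14.78: OTC medicine → 0% + 1.75% city = 1.75% → £0.25865
Unrounded tax sum = £21.18055 → £21.18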